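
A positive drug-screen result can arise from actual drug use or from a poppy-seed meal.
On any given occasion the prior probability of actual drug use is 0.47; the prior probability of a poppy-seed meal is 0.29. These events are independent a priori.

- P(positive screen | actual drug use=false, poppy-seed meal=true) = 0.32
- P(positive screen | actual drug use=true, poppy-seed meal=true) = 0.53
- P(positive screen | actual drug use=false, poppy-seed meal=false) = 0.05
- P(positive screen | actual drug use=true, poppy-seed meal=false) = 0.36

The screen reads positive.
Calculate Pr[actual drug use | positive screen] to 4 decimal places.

P(positive screen) = 0.05×0.53×0.71 + 0.32×0.53×0.29 + 0.36×0.47×0.71 + 0.53×0.47×0.29 = 0.018815 + 0.049184 + 0.120132 + 0.072239 = 0.260370
Restricting to configurations with actual drug use present: 0.120132 + 0.072239 = 0.192371.
Hence the posterior is 0.192371/0.260370 ≈ 0.7388.

Pr[actual drug use | positive screen] ≈ 0.7388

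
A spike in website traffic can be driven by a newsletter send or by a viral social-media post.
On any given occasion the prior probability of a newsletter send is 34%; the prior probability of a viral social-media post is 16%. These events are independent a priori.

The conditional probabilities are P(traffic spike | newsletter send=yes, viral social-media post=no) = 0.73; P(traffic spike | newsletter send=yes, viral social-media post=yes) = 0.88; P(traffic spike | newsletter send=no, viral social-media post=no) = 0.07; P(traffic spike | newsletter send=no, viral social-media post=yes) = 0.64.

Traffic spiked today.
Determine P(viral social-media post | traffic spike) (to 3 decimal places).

Enumerate the 4 (newsletter send, viral social-media post) configurations and weight by the priors:
  P(traffic spike) = 0.07×0.66×0.84 + 0.64×0.66×0.16 + 0.73×0.34×0.84 + 0.88×0.34×0.16
        = 0.038808 + 0.067584 + 0.208488 + 0.047872 = 0.362752
The terms with viral social-media post present sum to 0.115456, so
  P(viral social-media post | traffic spike) = 0.115456 / 0.362752 ≈ 0.318

P(viral social-media post | traffic spike) ≈ 0.318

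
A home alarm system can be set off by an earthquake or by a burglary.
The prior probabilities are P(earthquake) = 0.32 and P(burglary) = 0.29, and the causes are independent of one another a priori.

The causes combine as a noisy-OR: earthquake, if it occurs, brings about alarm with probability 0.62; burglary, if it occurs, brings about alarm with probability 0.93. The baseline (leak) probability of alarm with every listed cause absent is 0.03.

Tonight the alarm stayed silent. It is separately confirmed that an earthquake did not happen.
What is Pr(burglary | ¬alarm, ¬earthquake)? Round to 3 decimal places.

Under noisy-OR, P(alarm | causes) = 1 − (1−0.03)·∏(1−qᵢ) over the active causes.
Weight on burglary=true, given the evidence: 0.0679×0.29 = 0.019691
Denominator P(¬alarm | ¬earthquake): 0.97×0.71 + 0.0679×0.29 = 0.708391
P(burglary | ¬alarm, ¬earthquake) = 0.019691/0.708391 ≈ 0.028

Pr(burglary | ¬alarm, ¬earthquake) ≈ 0.028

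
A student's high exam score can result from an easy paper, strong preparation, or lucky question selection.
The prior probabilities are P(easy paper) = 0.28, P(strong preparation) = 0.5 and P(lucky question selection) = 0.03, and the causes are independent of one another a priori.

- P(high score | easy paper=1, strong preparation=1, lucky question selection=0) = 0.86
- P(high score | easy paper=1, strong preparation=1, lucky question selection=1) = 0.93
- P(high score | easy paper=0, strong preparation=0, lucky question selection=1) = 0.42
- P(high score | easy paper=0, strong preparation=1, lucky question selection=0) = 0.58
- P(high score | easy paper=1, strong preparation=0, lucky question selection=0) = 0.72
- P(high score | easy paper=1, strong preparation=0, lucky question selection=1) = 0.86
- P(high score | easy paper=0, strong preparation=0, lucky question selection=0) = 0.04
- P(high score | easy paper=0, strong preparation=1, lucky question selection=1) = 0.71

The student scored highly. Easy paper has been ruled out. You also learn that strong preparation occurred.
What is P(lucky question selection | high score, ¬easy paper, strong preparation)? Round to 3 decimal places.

P(lucky question selection | high score, ¬easy paper, strong preparation) ≈ 0.036

Sum P(high score|·) weighted by the priors over both values of lucky question selection:
  P(high score | ¬easy paper, strong preparation) = 0.58*0.97 + 0.71*0.03
        = 0.562600 + 0.021300 = 0.583900
Configurations with lucky question selection contribute 0.021300, so
  P(lucky question selection | high score, ¬easy paper, strong preparation) = 0.021300 / 0.583900 ≈ 0.036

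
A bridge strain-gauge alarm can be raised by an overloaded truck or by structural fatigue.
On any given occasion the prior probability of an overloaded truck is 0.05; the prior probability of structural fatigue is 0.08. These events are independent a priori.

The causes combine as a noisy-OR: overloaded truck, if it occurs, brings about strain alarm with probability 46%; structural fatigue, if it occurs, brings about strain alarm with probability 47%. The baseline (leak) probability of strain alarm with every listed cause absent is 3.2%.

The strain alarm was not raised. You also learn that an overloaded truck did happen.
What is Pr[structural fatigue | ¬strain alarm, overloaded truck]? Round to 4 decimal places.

Under noisy-OR, P(strain alarm | causes) = 1 − (1−0.032)·∏(1−qᵢ) over the active causes.
P(¬strain alarm | overloaded truck) = 0.52272*0.92 + 0.277042*0.08 = 0.480902 + 0.022163 = 0.503065
Restricting to configurations with structural fatigue present: 0.277042*0.08 = 0.022163.
So P(structural fatigue | ¬strain alarm, overloaded truck) = 0.022163/0.503065 ≈ 0.0441.

Pr[structural fatigue | ¬strain alarm, overloaded truck] ≈ 0.0441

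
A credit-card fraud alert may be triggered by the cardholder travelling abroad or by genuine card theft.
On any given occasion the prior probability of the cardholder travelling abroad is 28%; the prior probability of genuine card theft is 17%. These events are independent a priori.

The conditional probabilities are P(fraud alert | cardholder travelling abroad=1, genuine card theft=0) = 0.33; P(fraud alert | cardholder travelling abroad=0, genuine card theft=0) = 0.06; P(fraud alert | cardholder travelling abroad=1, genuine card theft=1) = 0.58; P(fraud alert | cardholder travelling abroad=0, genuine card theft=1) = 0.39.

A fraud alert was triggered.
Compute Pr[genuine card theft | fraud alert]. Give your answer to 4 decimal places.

Pr[genuine card theft | fraud alert] ≈ 0.4010

Numerator (weight on configurations with genuine card theft): 0.047736 + 0.027608 = 0.075344
Normalizer over all consistent configurations: 0.06*0.72*0.83 + 0.39*0.72*0.17 + 0.33*0.28*0.83 + 0.58*0.28*0.17 = 0.187892
P(genuine card theft | fraud alert) = 0.075344/0.187892 ≈ 0.4010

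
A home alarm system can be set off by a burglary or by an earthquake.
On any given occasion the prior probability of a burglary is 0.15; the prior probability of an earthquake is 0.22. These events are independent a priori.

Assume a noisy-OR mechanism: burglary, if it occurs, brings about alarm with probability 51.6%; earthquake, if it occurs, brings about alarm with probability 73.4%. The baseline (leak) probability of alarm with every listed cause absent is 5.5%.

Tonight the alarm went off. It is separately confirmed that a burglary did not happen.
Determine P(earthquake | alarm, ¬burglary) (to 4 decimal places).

P(earthquake | alarm, ¬burglary) ≈ 0.7934

Under noisy-OR, P(alarm | causes) = 1 − (1−0.055)·∏(1−qᵢ) over the active causes.
By total probability over both values of earthquake:
  P(alarm | ¬burglary) = 0.055×0.78 + 0.74863×0.22
        = 0.042900 + 0.164699 = 0.207599
Keeping only the earthquake-present terms gives 0.164699, so
  P(earthquake | alarm, ¬burglary) = 0.164699 / 0.207599 ≈ 0.7934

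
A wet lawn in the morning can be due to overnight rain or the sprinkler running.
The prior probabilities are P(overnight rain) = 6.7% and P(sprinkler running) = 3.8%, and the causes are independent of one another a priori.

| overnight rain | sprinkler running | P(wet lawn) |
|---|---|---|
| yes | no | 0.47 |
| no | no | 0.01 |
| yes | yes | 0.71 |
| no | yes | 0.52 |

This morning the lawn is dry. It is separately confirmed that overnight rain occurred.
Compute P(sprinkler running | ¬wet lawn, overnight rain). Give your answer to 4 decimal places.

P(sprinkler running | ¬wet lawn, overnight rain) ≈ 0.0212

Enumerate both values of sprinkler running and weight by the priors:
  P(¬wet lawn | overnight rain) = 0.53×0.962 + 0.29×0.038
        = 0.509860 + 0.011020 = 0.520880
Keeping only the sprinkler running-present terms gives 0.011020, so
  P(sprinkler running | ¬wet lawn, overnight rain) = 0.011020 / 0.520880 ≈ 0.0212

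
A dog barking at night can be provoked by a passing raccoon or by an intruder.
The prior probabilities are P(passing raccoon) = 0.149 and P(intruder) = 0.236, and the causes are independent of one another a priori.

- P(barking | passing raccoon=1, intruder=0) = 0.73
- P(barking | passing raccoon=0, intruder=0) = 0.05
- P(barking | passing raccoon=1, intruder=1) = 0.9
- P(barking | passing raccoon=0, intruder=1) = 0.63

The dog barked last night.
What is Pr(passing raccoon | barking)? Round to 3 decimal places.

Enumerate the 4 (passing raccoon, intruder) configurations and weight by the priors:
  P(barking) = 0.05×0.851×0.764 + 0.63×0.851×0.236 + 0.73×0.149×0.764 + 0.9×0.149×0.236
        = 0.032508 + 0.126527 + 0.083100 + 0.031648 = 0.273783
The terms with passing raccoon present sum to 0.114748, so
  P(passing raccoon | barking) = 0.114748 / 0.273783 ≈ 0.419

Pr(passing raccoon | barking) ≈ 0.419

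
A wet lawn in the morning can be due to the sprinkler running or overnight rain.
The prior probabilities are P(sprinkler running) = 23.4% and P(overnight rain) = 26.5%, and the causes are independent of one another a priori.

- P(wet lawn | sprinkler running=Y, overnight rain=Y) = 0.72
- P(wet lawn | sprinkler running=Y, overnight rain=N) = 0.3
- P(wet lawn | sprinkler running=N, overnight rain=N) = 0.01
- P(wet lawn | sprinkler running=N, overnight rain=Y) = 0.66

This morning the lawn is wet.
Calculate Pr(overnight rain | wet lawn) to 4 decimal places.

Numerator (weight on configurations with overnight rain): 0.133973 + 0.044647 = 0.178620
Denominator P(wet lawn): 0.01·0.766·0.735 + 0.66·0.766·0.265 + 0.3·0.234·0.735 + 0.72·0.234·0.265 = 0.235847
Posterior = 0.178620 / 0.235847 ≈ 0.7574

Pr(overnight rain | wet lawn) ≈ 0.7574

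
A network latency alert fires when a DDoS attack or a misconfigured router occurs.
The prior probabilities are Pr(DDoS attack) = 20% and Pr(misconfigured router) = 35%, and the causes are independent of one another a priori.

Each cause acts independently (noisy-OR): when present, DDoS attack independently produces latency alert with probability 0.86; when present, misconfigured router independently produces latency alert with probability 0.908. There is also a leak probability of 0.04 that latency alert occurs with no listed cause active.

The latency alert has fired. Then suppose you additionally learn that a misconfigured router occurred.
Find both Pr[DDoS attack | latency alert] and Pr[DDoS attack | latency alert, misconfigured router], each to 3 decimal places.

Under noisy-OR, P(latency alert | causes) = 1 − (1−0.04)·∏(1−qᵢ) over the active causes.
Sum P(latency alert|·) weighted by the priors over the 4 (DDoS attack, misconfigured router) configurations:
  P(latency alert) = 0.04×0.8×0.65 + 0.91168×0.8×0.35 + 0.8656×0.2×0.65 + 0.987635×0.2×0.35
        = 0.020800 + 0.255270 + 0.112528 + 0.069134 = 0.457732
The terms with DDoS attack present sum to 0.181662, so
  P(DDoS attack | latency alert) = 0.181662 / 0.457732 ≈ 0.397

Now condition on the additional information:
For the numerator, keep only DDoS attack=true terms: 0.987635·0.2 = 0.197527
Normalizer over all consistent configurations: 0.91168·0.8 + 0.987635·0.2 = 0.926871
P(DDoS attack | latency alert, misconfigured router) = 0.197527/0.926871 ≈ 0.213

Pr[DDoS attack | latency alert] ≈ 0.397; Pr[DDoS attack | latency alert, misconfigured router] ≈ 0.213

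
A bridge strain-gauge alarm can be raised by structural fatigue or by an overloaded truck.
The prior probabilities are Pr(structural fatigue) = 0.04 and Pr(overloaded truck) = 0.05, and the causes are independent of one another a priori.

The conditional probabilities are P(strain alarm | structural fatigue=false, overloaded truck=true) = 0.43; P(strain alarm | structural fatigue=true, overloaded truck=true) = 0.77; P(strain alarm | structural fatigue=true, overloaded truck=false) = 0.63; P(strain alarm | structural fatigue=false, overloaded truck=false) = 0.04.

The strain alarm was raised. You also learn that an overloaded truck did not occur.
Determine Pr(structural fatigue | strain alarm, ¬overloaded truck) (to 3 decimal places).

Pr(structural fatigue | strain alarm, ¬overloaded truck) ≈ 0.396

Numerator (weight on configurations with structural fatigue): 0.63·0.04 = 0.025200
Normalizer over all consistent configurations: 0.04·0.96 + 0.63·0.04 = 0.063600
Posterior = 0.025200 / 0.063600 ≈ 0.396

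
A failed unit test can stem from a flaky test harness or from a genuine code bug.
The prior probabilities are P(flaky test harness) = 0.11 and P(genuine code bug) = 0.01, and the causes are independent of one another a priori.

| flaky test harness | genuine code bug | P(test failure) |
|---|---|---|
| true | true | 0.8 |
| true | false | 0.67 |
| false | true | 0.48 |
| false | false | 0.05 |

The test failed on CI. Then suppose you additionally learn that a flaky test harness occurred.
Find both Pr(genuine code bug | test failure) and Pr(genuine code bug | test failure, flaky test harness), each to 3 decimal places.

Pr(genuine code bug | test failure) ≈ 0.042; Pr(genuine code bug | test failure, flaky test harness) ≈ 0.012

P(test failure) = 0.05×0.89×0.99 + 0.48×0.89×0.01 + 0.67×0.11×0.99 + 0.8×0.11×0.01 = 0.044055 + 0.004272 + 0.072963 + 0.000880 = 0.122170
The genuine code bug-present share is 0.004272 + 0.000880 = 0.005152.
Hence the posterior is 0.005152/0.122170 ≈ 0.042.

Now also conditioning on flaky test harness=true:
Weight on genuine code bug=true, given the evidence: 0.8·0.01 = 0.008000
Denominator P(test failure | flaky test harness): 0.67·0.99 + 0.8·0.01 = 0.671300
P(genuine code bug | test failure, flaky test harness) = 0.008000/0.671300 ≈ 0.012
The drop from 0.042 to 0.012 is the explaining-away (discounting) effect.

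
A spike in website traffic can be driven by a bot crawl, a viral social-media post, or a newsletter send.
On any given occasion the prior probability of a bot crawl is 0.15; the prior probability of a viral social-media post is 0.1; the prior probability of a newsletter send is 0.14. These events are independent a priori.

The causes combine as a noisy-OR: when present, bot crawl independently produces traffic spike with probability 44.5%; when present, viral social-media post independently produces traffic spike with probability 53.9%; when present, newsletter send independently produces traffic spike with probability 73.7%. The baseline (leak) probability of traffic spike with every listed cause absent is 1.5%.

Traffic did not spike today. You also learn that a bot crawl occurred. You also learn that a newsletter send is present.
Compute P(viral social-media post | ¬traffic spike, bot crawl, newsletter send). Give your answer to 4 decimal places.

P(viral social-media post | ¬traffic spike, bot crawl, newsletter send) ≈ 0.0487

Under noisy-OR, P(traffic spike | causes) = 1 − (1−0.015)·∏(1−qᵢ) over the active causes.
P(¬traffic spike | bot crawl, newsletter send) = 0.143776·0.9 + 0.066281·0.1 = 0.129398 + 0.006628 = 0.136026
Restricting to configurations with viral social-media post present: 0.066281·0.1 = 0.006628.
Hence the posterior is 0.006628/0.136026 ≈ 0.0487.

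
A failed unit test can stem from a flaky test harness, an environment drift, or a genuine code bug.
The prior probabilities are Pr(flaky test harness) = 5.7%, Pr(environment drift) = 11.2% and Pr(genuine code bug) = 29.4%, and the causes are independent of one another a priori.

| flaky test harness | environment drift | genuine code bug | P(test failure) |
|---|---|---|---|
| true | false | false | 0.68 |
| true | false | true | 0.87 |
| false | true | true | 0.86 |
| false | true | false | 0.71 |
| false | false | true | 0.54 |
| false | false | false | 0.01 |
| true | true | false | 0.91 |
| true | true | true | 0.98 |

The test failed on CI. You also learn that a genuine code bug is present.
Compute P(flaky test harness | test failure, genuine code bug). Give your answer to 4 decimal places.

P(flaky test harness | test failure, genuine code bug) ≈ 0.0848

P(test failure | genuine code bug) = 0.54·0.943·0.888 + 0.86·0.943·0.112 + 0.87·0.057·0.888 + 0.98·0.057·0.112 = 0.452187 + 0.090830 + 0.044036 + 0.006256 = 0.593309
The flaky test harness-present share is 0.044036 + 0.006256 = 0.050292.
P(flaky test harness | test failure, genuine code bug) = 0.050292 / 0.593309 ≈ 0.0848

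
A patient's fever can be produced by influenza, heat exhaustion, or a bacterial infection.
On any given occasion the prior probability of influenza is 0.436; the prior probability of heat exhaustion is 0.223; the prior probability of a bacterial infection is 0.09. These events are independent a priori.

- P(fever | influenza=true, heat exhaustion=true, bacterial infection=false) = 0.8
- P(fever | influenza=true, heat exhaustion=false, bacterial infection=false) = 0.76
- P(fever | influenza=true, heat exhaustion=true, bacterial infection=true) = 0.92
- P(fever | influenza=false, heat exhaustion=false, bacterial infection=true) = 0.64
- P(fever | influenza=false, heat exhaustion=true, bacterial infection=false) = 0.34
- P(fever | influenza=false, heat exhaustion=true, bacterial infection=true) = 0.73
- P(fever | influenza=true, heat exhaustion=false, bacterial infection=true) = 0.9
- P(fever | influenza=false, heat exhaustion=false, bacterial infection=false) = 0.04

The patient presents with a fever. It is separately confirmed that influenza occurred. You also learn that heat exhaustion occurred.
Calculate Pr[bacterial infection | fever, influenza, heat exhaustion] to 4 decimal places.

Pr[bacterial infection | fever, influenza, heat exhaustion] ≈ 0.1021

Enumerate both values of bacterial infection and weight by the priors:
  P(fever | influenza, heat exhaustion) = 0.8*0.91 + 0.92*0.09
        = 0.728000 + 0.082800 = 0.810800
Configurations with bacterial infection contribute 0.082800, so
  P(bacterial infection | fever, influenza, heat exhaustion) = 0.082800 / 0.810800 ≈ 0.1021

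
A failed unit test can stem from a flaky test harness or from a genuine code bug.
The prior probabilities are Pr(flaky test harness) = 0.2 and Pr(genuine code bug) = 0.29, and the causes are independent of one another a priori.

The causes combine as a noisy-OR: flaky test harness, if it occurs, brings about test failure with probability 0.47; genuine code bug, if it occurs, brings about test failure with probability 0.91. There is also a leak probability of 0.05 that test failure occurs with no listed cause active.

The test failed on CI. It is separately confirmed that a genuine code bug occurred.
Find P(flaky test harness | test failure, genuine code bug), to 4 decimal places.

P(flaky test harness | test failure, genuine code bug) ≈ 0.2070

Under noisy-OR, P(test failure | causes) = 1 − (1−0.05)·∏(1−qᵢ) over the active causes.
P(test failure | genuine code bug) = 0.9145·0.8 + 0.954685·0.2 = 0.731600 + 0.190937 = 0.922537
Of this, 0.190937 comes from 0.954685·0.2 (the flaky test harness=true cases).
Hence the posterior is 0.190937/0.922537 ≈ 0.2070.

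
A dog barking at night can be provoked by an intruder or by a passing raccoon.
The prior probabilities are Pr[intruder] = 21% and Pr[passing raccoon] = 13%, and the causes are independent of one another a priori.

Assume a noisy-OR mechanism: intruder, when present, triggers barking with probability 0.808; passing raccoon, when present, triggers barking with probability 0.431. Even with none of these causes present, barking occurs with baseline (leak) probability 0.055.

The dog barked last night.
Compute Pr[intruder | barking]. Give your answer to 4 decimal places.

Under noisy-OR, P(barking | causes) = 1 − (1−0.055)·∏(1−qᵢ) over the active causes.
Weight on intruder=true, given the evidence: 0.149551 + 0.024482 = 0.174033
Denominator P(barking): 0.055×0.79×0.87 + 0.462295×0.79×0.13 + 0.81856×0.21×0.87 + 0.896761×0.21×0.13 = 0.259313
P(intruder | barking) = 0.174033/0.259313 ≈ 0.6711

Pr[intruder | barking] ≈ 0.6711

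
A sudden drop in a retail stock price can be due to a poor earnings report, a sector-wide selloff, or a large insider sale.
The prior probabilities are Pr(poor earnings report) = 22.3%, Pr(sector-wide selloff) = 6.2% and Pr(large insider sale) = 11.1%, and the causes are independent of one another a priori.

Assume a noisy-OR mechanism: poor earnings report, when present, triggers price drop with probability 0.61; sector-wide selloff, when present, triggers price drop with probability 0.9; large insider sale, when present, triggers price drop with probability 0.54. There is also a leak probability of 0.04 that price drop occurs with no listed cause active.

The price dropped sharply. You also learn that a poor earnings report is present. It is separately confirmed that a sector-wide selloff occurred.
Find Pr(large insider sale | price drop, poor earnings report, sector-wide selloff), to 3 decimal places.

Under noisy-OR, P(price drop | causes) = 1 − (1−0.04)·∏(1−qᵢ) over the active causes.
Weight on large insider sale=true, given the evidence: 0.982778×0.111 = 0.109088
Normalizer over all consistent configurations: 0.96256×0.889 + 0.982778×0.111 = 0.964804
Posterior = 0.109088 / 0.964804 ≈ 0.113

Pr(large insider sale | price drop, poor earnings report, sector-wide selloff) ≈ 0.113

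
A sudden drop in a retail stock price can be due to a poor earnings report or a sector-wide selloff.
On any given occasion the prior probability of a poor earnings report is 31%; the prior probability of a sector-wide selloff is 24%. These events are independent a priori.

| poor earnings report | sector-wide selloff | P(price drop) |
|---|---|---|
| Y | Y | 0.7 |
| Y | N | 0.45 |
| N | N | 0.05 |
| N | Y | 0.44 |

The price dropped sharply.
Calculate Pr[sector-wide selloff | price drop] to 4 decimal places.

Pr[sector-wide selloff | price drop] ≈ 0.4858

Numerator (weight on configurations with sector-wide selloff): 0.072864 + 0.052080 = 0.124944
Denominator P(price drop): 0.05·0.69·0.76 + 0.44·0.69·0.24 + 0.45·0.31·0.76 + 0.7·0.31·0.24 = 0.257184
Posterior = 0.124944 / 0.257184 ≈ 0.4858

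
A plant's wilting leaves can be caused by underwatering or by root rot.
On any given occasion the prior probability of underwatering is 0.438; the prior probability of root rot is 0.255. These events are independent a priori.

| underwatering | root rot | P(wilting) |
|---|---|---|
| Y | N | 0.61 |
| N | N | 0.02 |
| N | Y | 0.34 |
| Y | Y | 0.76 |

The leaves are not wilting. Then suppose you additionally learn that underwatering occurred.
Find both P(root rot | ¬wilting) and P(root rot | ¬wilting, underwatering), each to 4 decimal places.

Weight on root rot=true, given the evidence: 0.094585 + 0.026806 = 0.121391
Normalizer over all consistent configurations: 0.98×0.562×0.745 + 0.66×0.562×0.255 + 0.39×0.438×0.745 + 0.24×0.438×0.255 = 0.658968
P(root rot | ¬wilting) = 0.121391/0.658968 ≈ 0.1842

Now also conditioning on underwatering=true:
For the numerator, keep only root rot=true terms: 0.24*0.255 = 0.061200
Denominator P(¬wilting | underwatering): 0.39*0.745 + 0.24*0.255 = 0.351750
P(root rot | ¬wilting, underwatering) = 0.061200/0.351750 ≈ 0.1740

P(root rot | ¬wilting) ≈ 0.1842; P(root rot | ¬wilting, underwatering) ≈ 0.1740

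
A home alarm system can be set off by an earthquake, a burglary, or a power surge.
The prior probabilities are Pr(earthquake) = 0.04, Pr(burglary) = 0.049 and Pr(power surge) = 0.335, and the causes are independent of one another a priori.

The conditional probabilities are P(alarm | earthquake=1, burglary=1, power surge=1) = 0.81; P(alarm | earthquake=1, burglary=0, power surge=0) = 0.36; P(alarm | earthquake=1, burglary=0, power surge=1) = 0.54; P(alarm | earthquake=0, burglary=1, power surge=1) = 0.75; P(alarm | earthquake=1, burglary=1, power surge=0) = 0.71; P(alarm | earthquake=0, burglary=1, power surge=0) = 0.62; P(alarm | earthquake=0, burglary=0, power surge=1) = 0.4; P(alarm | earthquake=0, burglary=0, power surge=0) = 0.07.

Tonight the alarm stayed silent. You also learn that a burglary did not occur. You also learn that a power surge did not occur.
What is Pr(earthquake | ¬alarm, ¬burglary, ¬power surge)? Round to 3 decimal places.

Pr(earthquake | ¬alarm, ¬burglary, ¬power surge) ≈ 0.028

For the numerator, keep only earthquake=true terms: 0.64·0.04 = 0.025600
Normalizer over all consistent configurations: 0.93·0.96 + 0.64·0.04 = 0.918400
Posterior = 0.025600 / 0.918400 ≈ 0.028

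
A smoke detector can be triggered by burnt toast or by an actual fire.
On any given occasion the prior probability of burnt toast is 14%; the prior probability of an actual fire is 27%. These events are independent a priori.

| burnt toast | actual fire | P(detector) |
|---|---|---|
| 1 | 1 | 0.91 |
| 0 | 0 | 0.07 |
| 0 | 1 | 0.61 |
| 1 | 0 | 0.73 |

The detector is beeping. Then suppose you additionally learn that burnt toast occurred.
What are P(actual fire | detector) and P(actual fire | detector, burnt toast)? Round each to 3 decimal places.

P(detector) = 0.07×0.86×0.73 + 0.61×0.86×0.27 + 0.73×0.14×0.73 + 0.91×0.14×0.27 = 0.043946 + 0.141642 + 0.074606 + 0.034398 = 0.294592
Restricting to configurations with actual fire present: 0.141642 + 0.034398 = 0.176040.
Hence the posterior is 0.176040/0.294592 ≈ 0.598.

With the extra evidence:
P(detector | burnt toast) = 0.73×0.73 + 0.91×0.27 = 0.532900 + 0.245700 = 0.778600
The actual fire-present share is 0.91×0.27 = 0.245700.
So P(actual fire | detector, burnt toast) = 0.245700/0.778600 ≈ 0.316.
This is intercausal reasoning (explaining away): once burnt toast accounts for the detector, actual fire becomes less likely.

P(actual fire | detector) ≈ 0.598; P(actual fire | detector, burnt toast) ≈ 0.316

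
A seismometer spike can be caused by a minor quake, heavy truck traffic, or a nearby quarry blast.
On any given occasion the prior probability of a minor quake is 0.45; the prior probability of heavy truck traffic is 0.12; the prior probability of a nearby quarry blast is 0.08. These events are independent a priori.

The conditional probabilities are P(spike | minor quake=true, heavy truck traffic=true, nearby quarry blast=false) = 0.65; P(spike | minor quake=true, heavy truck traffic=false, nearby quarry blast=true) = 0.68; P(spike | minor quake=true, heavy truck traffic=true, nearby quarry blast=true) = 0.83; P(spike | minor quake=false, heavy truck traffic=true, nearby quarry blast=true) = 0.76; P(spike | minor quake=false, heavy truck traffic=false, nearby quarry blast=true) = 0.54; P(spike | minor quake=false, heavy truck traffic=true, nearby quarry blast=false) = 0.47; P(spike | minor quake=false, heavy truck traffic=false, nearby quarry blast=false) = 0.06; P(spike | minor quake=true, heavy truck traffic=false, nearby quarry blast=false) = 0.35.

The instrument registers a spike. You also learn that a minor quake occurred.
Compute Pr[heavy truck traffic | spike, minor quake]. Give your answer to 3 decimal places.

Pr[heavy truck traffic | spike, minor quake] ≈ 0.194

Weight on heavy truck traffic=true, given the evidence: 0.071760 + 0.007968 = 0.079728
Denominator P(spike | minor quake): 0.35·0.88·0.92 + 0.68·0.88·0.08 + 0.65·0.12·0.92 + 0.83·0.12·0.08 = 0.410960
P(heavy truck traffic | spike, minor quake) = 0.079728/0.410960 ≈ 0.194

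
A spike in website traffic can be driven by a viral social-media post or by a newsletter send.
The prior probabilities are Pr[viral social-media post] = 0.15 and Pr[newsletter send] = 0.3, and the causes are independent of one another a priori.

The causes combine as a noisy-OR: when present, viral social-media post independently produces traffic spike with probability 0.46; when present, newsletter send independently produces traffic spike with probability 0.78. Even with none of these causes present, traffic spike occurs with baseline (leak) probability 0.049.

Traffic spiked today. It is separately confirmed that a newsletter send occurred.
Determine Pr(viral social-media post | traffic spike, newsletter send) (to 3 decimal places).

Under noisy-OR, P(traffic spike | causes) = 1 − (1−0.049)·∏(1−qᵢ) over the active causes.
Enumerate both values of viral social-media post and weight by the priors:
  P(traffic spike | newsletter send) = 0.79078·0.85 + 0.887021·0.15
        = 0.672163 + 0.133053 = 0.805216
Configurations with viral social-media post contribute 0.133053, so
  P(viral social-media post | traffic spike, newsletter send) = 0.133053 / 0.805216 ≈ 0.165

Pr(viral social-media post | traffic spike, newsletter send) ≈ 0.165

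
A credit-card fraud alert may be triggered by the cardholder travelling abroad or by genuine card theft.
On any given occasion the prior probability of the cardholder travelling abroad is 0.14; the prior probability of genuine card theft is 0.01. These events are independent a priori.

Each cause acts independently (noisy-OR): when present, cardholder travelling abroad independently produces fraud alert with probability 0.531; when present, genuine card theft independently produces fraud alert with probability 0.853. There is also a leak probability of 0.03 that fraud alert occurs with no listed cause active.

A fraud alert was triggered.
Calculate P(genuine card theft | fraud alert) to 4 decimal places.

Under noisy-OR, P(fraud alert | causes) = 1 − (1−0.03)·∏(1−qᵢ) over the active causes.
Numerator (weight on configurations with genuine card theft): 0.007374 + 0.001306 = 0.008680
The normalizing constant is 0.03×0.86×0.99 + 0.85741×0.86×0.01 + 0.54507×0.14×0.99 + 0.933125×0.14×0.01 = 0.109769
P(genuine card theft | fraud alert) = 0.008680/0.109769 ≈ 0.0791

P(genuine card theft | fraud alert) ≈ 0.0791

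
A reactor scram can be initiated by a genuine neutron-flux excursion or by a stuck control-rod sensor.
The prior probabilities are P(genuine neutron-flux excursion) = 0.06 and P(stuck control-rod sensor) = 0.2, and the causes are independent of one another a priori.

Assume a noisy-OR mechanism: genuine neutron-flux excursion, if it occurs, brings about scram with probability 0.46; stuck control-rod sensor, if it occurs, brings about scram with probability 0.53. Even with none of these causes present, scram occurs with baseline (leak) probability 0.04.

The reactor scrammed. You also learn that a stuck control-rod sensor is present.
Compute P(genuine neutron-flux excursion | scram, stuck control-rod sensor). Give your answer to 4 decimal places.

Under noisy-OR, P(scram | causes) = 1 − (1−0.04)·∏(1−qᵢ) over the active causes.
By total probability over both values of genuine neutron-flux excursion:
  P(scram | stuck control-rod sensor) = 0.5488*0.94 + 0.756352*0.06
        = 0.515872 + 0.045381 = 0.561253
Keeping only the genuine neutron-flux excursion-present terms gives 0.045381, so
  P(genuine neutron-flux excursion | scram, stuck control-rod sensor) = 0.045381 / 0.561253 ≈ 0.0809

P(genuine neutron-flux excursion | scram, stuck control-rod sensor) ≈ 0.0809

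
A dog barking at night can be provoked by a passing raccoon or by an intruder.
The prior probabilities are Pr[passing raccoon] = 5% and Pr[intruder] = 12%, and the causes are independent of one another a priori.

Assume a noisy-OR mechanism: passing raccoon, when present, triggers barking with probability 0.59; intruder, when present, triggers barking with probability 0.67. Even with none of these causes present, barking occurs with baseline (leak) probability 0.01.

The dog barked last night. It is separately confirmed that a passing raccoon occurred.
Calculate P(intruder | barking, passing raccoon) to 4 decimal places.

Under noisy-OR, P(barking | causes) = 1 − (1−0.01)·∏(1−qᵢ) over the active causes.
Sum P(barking|·) weighted by the priors over both values of intruder:
  P(barking | passing raccoon) = 0.5941*0.88 + 0.866053*0.12
        = 0.522808 + 0.103926 = 0.626734
Keeping only the intruder-present terms gives 0.103926, so
  P(intruder | barking, passing raccoon) = 0.103926 / 0.626734 ≈ 0.1658

P(intruder | barking, passing raccoon) ≈ 0.1658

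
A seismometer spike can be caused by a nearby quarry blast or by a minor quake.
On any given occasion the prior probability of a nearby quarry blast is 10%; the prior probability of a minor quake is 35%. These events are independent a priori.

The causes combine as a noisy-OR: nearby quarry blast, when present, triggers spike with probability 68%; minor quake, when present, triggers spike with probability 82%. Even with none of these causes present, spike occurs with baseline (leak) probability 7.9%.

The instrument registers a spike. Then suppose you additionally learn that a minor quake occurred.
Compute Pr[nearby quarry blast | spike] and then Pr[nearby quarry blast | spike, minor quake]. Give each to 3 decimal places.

Pr[nearby quarry blast | spike] ≈ 0.204; Pr[nearby quarry blast | spike, minor quake] ≈ 0.112

Under noisy-OR, P(spike | causes) = 1 − (1−0.079)·∏(1−qᵢ) over the active causes.
Enumerate the 4 (nearby quarry blast, minor quake) configurations and weight by the priors:
  P(spike) = 0.079×0.9×0.65 + 0.83422×0.9×0.35 + 0.70528×0.1×0.65 + 0.94695×0.1×0.35
        = 0.046215 + 0.262779 + 0.045843 + 0.033143 = 0.387980
The terms with nearby quarry blast present sum to 0.078986, so
  P(nearby quarry blast | spike) = 0.078986 / 0.387980 ≈ 0.204

Now condition on the additional information:
Weight on nearby quarry blast=true, given the evidence: 0.94695*0.1 = 0.094695
The normalizing constant is 0.83422*0.9 + 0.94695*0.1 = 0.845493
Posterior = 0.094695 / 0.845493 ≈ 0.112
— minor quake explains away the evidence for nearby quarry blast.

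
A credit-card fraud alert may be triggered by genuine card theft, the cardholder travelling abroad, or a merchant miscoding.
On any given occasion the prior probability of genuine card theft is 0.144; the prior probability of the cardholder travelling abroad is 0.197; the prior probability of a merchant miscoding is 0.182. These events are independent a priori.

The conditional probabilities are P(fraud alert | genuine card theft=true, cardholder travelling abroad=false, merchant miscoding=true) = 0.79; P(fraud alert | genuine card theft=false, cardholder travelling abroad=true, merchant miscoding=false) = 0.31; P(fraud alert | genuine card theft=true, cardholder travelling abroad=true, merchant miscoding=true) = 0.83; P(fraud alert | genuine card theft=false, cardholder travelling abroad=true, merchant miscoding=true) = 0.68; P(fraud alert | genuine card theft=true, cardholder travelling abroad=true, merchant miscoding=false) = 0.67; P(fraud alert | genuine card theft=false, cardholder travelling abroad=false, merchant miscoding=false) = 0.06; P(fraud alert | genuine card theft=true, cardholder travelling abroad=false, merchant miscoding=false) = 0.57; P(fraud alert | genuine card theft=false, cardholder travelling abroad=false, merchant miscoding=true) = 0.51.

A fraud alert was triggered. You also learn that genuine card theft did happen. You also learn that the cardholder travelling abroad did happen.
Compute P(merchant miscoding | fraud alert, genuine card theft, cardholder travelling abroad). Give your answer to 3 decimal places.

Numerator (weight on configurations with merchant miscoding): 0.83*0.182 = 0.151060
Denominator P(fraud alert | genuine card theft, cardholder travelling abroad): 0.67*0.818 + 0.83*0.182 = 0.699120
P(merchant miscoding | fraud alert, genuine card theft, cardholder travelling abroad) = 0.151060/0.699120 ≈ 0.216

P(merchant miscoding | fraud alert, genuine card theft, cardholder travelling abroad) ≈ 0.216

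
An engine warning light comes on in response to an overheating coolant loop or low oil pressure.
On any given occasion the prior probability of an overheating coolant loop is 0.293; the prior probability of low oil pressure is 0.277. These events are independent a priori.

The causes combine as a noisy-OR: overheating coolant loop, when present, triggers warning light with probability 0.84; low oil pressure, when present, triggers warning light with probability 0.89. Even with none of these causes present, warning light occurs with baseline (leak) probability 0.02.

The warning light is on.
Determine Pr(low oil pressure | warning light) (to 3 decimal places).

Pr(low oil pressure | warning light) ≈ 0.574

Under noisy-OR, P(warning light | causes) = 1 − (1−0.02)·∏(1−qᵢ) over the active causes.
Weight on low oil pressure=true, given the evidence: 0.174728 + 0.079761 = 0.254489
The normalizing constant is 0.02×0.707×0.723 + 0.8922×0.707×0.277 + 0.8432×0.293×0.723 + 0.982752×0.293×0.277 = 0.443335
P(low oil pressure | warning light) = 0.254489/0.443335 ≈ 0.574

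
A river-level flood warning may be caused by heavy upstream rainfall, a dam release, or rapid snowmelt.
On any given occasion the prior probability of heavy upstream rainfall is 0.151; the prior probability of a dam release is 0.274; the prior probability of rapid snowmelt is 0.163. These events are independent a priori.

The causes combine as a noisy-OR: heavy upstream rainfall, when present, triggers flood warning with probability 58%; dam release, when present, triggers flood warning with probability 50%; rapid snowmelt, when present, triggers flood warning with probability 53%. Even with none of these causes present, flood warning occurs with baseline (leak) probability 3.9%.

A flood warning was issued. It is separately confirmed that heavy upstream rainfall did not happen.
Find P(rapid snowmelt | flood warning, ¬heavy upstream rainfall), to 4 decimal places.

Under noisy-OR, P(flood warning | causes) = 1 − (1−0.039)·∏(1−qᵢ) over the active causes.
Numerator (weight on configurations with rapid snowmelt): 0.064888 + 0.034576 = 0.099464
Normalizer over all consistent configurations: 0.039·0.726·0.837 + 0.54833·0.726·0.163 + 0.5195·0.274·0.837 + 0.774165·0.274·0.163 = 0.242304
P(rapid snowmelt | flood warning, ¬heavy upstream rainfall) = 0.099464/0.242304 ≈ 0.4105

P(rapid snowmelt | flood warning, ¬heavy upstream rainfall) ≈ 0.4105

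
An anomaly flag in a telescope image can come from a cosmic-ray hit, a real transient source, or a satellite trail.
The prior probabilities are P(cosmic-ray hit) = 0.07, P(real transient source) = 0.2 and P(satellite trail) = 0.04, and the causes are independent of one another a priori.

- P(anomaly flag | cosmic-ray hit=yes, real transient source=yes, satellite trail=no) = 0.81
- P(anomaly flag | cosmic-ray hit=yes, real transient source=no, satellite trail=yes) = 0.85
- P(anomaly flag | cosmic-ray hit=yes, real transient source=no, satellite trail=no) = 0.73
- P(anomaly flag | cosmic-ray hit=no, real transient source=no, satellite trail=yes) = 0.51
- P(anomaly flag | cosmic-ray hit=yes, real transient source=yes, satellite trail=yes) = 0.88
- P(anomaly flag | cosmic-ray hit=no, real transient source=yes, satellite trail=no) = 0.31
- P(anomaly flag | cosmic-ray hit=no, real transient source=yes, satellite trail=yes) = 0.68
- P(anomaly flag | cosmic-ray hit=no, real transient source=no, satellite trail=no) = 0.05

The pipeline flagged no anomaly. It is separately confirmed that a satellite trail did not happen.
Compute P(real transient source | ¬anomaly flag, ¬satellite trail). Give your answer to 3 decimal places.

Weight on real transient source=true, given the evidence: 0.128340 + 0.002660 = 0.131000
Denominator P(¬anomaly flag | ¬satellite trail): 0.95*0.93*0.8 + 0.69*0.93*0.2 + 0.27*0.07*0.8 + 0.19*0.07*0.2 = 0.852920
P(real transient source | ¬anomaly flag, ¬satellite trail) = 0.131000/0.852920 ≈ 0.154

P(real transient source | ¬anomaly flag, ¬satellite trail) ≈ 0.154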